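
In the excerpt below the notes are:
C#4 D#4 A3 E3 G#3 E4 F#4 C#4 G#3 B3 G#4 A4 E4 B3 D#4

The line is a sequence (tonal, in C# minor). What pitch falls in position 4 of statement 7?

With 5-note cells, note 4 of each statement runs E3, G#3, B3.
Carrying that up a 3rd forward: D#4 → F#4 → A4 → C#5.

C#5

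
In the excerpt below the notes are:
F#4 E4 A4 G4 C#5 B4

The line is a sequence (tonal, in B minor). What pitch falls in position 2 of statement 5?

F#5

The unit is 2 notes. Position-2 pitches of the 3 shown cells: E4, G4, B4.
Extending up a 3rd: D5 → F#5.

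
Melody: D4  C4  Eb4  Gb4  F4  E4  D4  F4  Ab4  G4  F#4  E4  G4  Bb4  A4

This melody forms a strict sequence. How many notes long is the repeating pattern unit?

Try groups of 5 (3 cells in 15 notes):
D4 C4 Eb4 Gb4 F4 | E4 D4 F4 Ab4 G4 | F#4 E4 G4 Bb4 A4
Every group is a transposition up a 2nd of the one before; no shorter unit works.

5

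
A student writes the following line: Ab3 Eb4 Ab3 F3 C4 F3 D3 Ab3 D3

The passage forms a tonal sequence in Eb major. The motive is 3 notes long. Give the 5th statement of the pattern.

G2 D3 G2

Unit = 3 notes; the statements start on Ab3, F3, D3, moving down a 3rd each time.
Extending down a 3rd: Bb2 → G2.
Statement 5 starts on G2 and keeps the same diatonic contour: G2 D3 G2.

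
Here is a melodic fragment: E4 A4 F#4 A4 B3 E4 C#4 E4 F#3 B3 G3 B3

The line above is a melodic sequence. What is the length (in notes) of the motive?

There are 12 notes; a 4-note unit gives 3 cells:
E4 A4 F#4 A4 | B3 E4 C#4 E4 | F#3 B3 G3 B3
That's a consistent down a 4th shift per cell, and no other grouping gives one.

4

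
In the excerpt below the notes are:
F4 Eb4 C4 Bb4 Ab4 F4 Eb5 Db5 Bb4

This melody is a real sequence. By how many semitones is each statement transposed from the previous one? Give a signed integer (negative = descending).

5

Unit = 3 notes; the statements start on F4, Bb4, Eb5, moving up a 4th each time.
F4→Bb4 is 70 − 65 = 5 semitones.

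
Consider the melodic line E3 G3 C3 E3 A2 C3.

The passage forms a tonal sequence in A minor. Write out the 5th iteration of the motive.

D2 F2

The 2-note cells begin on E3, C3, A2 — each down a 3rd from the last.
Continuing the starts: F2 → D2.
Statement 5 starts on D2 and keeps the same diatonic contour: D2 F2.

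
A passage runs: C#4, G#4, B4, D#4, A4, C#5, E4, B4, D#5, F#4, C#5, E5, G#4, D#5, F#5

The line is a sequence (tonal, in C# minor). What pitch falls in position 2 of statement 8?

G#5

Grouping in 3s, the 2nd note of each cell is G#4, A4, B4, C#5, D#5.
Carrying that up a 2nd forward: E5 → F#5 → G#5.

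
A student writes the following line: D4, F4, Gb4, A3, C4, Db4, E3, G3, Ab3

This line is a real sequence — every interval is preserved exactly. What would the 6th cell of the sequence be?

C#2 E2 F2

Unit = 3 notes; the statements start on D4, A3, E3, moving down a 4th each time.
Carrying on: B2 → F#2 → C#2.
From C#2 the exact shape gives C#2 E2 F2.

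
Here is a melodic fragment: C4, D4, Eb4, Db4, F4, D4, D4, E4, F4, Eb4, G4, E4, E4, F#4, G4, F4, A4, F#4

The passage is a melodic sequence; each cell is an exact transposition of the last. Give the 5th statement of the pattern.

Unit = 6 notes; the statements start on C4, D4, E4, moving up a 2nd each time.
Continuing the starts: F#4 → G#4.
Statement 5 starts on G#4 and keeps the same exact contour: G#4 A#4 B4 A4 C#5 A#4.

G#4 A#4 B4 A4 C#5 A#4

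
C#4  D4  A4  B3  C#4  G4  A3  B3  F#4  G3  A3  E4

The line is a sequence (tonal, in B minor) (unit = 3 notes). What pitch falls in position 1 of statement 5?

With 3-note cells, note 1 of each statement runs C#4, B3, A3, G3.
From G3, down a 2nd gives F#3.

F#3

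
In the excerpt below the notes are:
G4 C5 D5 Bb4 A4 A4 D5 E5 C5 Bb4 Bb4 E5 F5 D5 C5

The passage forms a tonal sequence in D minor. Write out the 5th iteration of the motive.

D5 G5 A5 F5 E5

The 5-note cells begin on G4, A4, Bb4 — each up a 2nd from the last.
Extending up a 2nd: C5 → D5.
So cell 5 is D5 G5 A5 F5 E5.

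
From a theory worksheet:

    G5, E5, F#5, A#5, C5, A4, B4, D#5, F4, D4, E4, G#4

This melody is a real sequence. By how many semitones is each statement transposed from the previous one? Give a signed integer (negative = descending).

-7

Unit = 4 notes; the statements start on G5, C5, F4, moving down a 5th each time.
G5→C5 is 72 − 79 = -7 semitones.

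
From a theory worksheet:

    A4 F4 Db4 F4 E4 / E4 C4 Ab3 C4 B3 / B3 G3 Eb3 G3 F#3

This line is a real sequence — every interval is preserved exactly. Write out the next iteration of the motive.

F#3 D3 Bb2 D3 C#3

With a 5-note motive the entries are A4, E4, B3, each down a 4th from the previous.
Statement 4 starts on F#3 and keeps the same exact contour: F#3 D3 Bb2 D3 C#3.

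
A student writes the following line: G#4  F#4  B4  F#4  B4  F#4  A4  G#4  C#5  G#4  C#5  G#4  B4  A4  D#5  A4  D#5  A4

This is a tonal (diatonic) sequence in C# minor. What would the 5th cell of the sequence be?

D#5 C#5 F#5 C#5 F#5 C#5

With a 6-note motive the entries are G#4, A4, B4, each up a 2nd from the previous.
Carrying on: C#5 → D#5.
From D#5 the diatonic shape gives D#5 C#5 F#5 C#5 F#5 C#5.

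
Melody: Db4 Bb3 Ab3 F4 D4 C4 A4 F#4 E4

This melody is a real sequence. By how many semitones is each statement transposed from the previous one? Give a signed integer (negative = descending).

Unit = 3 notes; the statements start on Db4, F4, A4, moving up a 3rd each time.
Counting half-steps from Db4 to F4: 4.

4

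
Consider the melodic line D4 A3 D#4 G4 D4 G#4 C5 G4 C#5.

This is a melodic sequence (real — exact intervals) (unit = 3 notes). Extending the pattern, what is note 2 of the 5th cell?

F5

The unit is 3 notes. Position-2 pitches of the 3 shown cells: A3, D4, G4.
Carrying that up a 4th forward: C5 → F5.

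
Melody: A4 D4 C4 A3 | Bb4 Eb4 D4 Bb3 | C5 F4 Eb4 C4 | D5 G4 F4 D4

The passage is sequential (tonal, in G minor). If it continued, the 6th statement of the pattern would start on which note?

F5

With a 4-note motive the entries are A4, Bb4, C5, D5, each up a 2nd from the previous.
Extending the heads up a 2nd: Eb5 → F5.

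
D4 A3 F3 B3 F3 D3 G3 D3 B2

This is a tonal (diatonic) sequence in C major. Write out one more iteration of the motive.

The 3-note cells begin on D4, B3, G3 — each down a 3rd from the last.
Statement 4 starts on E3 and keeps the same diatonic contour: E3 B2 G2.

E3 B2 G2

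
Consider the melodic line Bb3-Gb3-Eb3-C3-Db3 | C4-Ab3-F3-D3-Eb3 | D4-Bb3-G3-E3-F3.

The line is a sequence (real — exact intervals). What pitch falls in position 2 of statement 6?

E4

With 5-note cells, note 2 of each statement runs Gb3, Ab3, Bb3.
Extending up a 2nd: C4 → D4 → E4.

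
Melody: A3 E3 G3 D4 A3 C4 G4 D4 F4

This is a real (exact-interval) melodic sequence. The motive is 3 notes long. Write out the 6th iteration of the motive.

Bb5 F5 Ab5

Taking 3-note groups, the heads are A3, D4, G4: the pattern moves up a 4th.
Carrying on: C5 → F5 → Bb5.
So cell 6 is Bb5 F5 Ab5.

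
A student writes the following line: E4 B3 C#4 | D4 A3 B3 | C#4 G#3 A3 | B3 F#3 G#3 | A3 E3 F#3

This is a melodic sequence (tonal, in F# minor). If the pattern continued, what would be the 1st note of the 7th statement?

F#3

Grouping in 3s, the 1st note of each cell is E4, D4, C#4, B3, A3.
Extending down a 2nd: G#3 → F#3.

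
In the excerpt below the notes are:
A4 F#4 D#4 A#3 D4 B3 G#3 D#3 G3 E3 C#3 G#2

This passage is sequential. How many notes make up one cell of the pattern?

There are 12 notes; a 4-note unit gives 3 cells:
A4 F#4 D#4 A#3 | D4 B3 G#3 D#3 | G3 E3 C#3 G#2
Each cell is the previous one down a 5th — so the unit is 4 notes.

4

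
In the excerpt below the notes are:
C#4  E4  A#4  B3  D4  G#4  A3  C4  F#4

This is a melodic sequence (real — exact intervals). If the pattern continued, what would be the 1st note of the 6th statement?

Grouping in 3s, the 1st note of each cell is C#4, B3, A3.
Carrying that down a 2nd forward: G3 → F3 → Eb3.

Eb3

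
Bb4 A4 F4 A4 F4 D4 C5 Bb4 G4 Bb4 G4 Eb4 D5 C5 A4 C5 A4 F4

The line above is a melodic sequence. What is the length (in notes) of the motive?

There are 18 notes; a 6-note unit gives 3 cells:
Bb4 A4 F4 A4 F4 D4 | C5 Bb4 G4 Bb4 G4 Eb4 | D5 C5 A4 C5 A4 F4
Each cell is the previous one up a 2nd — so the unit is 6 notes.

6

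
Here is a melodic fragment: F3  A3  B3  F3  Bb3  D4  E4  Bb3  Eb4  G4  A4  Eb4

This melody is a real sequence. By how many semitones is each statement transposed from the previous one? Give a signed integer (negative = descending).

Taking 4-note groups, the heads are F3, Bb3, Eb4: the pattern moves up a 4th.
F3→Bb3 is 58 − 53 = 5 semitones.

5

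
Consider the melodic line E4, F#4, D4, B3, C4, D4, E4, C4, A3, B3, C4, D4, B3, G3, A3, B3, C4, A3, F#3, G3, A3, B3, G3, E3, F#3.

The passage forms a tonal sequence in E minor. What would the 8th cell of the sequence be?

E3 F#3 D3 B2 C3

With a 5-note motive the entries are E4, D4, C4, B3, A3, each down a 2nd from the previous.
Carrying on: G3 → F#3 → E3.
So cell 8 is E3 F#3 D3 B2 C3.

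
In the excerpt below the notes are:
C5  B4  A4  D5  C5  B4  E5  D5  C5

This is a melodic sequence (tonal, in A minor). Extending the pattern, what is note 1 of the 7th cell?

With 3-note cells, note 1 of each statement runs C5, D5, E5.
Extending up a 2nd: F5 → G5 → A5 → B5.

B5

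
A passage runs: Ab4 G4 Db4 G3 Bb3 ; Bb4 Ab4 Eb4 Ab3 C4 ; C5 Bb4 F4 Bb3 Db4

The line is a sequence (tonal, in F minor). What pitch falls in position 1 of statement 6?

F5

Grouping in 5s, the 1st note of each cell is Ab4, Bb4, C5.
Extending up a 2nd: Db5 → Eb5 → F5.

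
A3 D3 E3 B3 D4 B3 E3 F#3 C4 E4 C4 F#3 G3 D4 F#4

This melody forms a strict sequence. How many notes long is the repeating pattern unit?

Try groups of 5 (3 cells in 15 notes):
A3 D3 E3 B3 D4 | B3 E3 F#3 C4 E4 | C4 F#3 G3 D4 F#4
Every group is a transposition up a 2nd of the one before; no shorter unit works.

5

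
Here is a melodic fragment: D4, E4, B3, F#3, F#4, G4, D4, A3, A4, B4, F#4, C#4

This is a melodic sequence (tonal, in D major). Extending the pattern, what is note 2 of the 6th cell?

A5

The unit is 4 notes. Position-2 pitches of the 3 shown cells: E4, G4, B4.
Carrying that up a 3rd forward: D5 → F#5 → A5.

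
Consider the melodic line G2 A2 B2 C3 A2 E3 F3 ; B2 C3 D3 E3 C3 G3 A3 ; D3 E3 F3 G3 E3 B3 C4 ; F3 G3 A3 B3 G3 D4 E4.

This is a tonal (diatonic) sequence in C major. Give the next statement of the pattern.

With a 7-note motive the entries are G2, B2, D3, F3, each up a 3rd from the previous.
So cell 5 is A3 B3 C4 D4 B3 F4 G4.

A3 B3 C4 D4 B3 F4 G4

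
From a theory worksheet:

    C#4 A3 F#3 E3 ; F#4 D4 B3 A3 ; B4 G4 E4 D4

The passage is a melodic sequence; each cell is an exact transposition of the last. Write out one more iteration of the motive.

The 4-note cells begin on C#4, F#4, B4 — each up a 4th from the last.
So cell 4 is E5 C5 A4 G4.

E5 C5 A4 G4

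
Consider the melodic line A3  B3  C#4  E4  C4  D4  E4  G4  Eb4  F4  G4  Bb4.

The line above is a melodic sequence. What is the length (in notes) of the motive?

Try groups of 4 (3 cells in 12 notes):
A3 B3 C#4 E4 | C4 D4 E4 G4 | Eb4 F4 G4 Bb4
Every group is a transposition up a 3rd of the one before; no shorter unit works.

4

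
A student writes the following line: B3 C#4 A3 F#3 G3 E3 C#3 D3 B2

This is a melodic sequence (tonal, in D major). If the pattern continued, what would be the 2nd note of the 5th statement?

With 3-note cells, note 2 of each statement runs C#4, G3, D3.
Carrying that down a 4th forward: A2 → E2.

E2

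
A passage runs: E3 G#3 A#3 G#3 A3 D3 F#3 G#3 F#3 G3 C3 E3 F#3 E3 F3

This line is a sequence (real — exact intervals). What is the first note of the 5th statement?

Unit = 5 notes; the statements start on E3, D3, C3, moving down a 2nd each time.
Extending the heads down a 2nd: Bb2 → Ab2.

Ab2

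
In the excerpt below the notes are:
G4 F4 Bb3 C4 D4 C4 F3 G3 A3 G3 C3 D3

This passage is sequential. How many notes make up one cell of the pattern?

There are 12 notes; a 4-note unit gives 3 cells:
G4 F4 Bb3 C4 | D4 C4 F3 G3 | A3 G3 C3 D3
Every group is a transposition down a 4th of the one before; no shorter unit works.

4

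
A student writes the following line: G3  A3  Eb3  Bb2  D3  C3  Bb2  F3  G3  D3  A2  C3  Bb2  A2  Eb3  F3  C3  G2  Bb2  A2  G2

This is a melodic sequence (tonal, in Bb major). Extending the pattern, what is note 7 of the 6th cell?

D2

The unit is 7 notes. Position-7 pitches of the 3 shown cells: Bb2, A2, G2.
Each moves down a 2nd. Continuing: F2 → Eb2 → D2.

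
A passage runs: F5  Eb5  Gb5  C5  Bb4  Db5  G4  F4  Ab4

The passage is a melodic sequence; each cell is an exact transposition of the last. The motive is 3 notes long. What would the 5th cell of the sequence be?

A3 G3 Bb3

Taking 3-note groups, the heads are F5, C5, G4: the pattern moves down a 4th.
Continuing the starts: D4 → A3.
From A3 the exact shape gives A3 G3 Bb3.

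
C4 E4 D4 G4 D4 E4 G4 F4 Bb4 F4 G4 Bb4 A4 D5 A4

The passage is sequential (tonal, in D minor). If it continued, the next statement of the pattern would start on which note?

Bb4

With a 5-note motive the entries are C4, E4, G4, each up a 3rd from the previous.
One more step up a 3rd gives Bb4.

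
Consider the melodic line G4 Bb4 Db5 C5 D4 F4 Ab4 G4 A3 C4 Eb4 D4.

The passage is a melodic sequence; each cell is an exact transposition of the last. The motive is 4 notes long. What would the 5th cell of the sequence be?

B2 D3 F3 E3

Unit = 4 notes; the statements start on G4, D4, A3, moving down a 4th each time.
Extending down a 4th: E3 → B2.
So cell 5 is B2 D3 F3 E3.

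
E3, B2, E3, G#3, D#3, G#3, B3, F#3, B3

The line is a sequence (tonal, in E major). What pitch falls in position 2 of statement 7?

G#4

With 3-note cells, note 2 of each statement runs B2, D#3, F#3.
Each moves up a 3rd. Continuing: A3 → C#4 → E4 → G#4.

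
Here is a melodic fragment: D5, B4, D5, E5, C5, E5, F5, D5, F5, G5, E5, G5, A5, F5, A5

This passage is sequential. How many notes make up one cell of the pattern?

There are 15 notes; a 3-note unit gives 5 cells:
D5 B4 D5 | E5 C5 E5 | F5 D5 F5 | G5 E5 G5 | A5 F5 A5
Each cell is the previous one up a 2nd — so the unit is 3 notes.

3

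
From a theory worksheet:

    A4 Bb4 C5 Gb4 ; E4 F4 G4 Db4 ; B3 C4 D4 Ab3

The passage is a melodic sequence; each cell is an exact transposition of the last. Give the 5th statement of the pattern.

With a 4-note motive the entries are A4, E4, B3, each down a 4th from the previous.
Extending down a 4th: F#3 → C#3.
Statement 5 starts on C#3 and keeps the same exact contour: C#3 D3 E3 Bb2.

C#3 D3 E3 Bb2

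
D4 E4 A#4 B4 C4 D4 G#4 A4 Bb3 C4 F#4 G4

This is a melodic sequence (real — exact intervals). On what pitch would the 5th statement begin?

With a 4-note motive the entries are D4, C4, Bb3, each down a 2nd from the previous.
Extending the heads down a 2nd: Ab3 → Gb3.

Gb3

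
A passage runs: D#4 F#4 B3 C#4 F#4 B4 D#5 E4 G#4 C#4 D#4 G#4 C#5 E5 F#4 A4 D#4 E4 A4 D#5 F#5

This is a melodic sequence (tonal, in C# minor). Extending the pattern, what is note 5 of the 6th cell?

Grouping in 7s, the 5th note of each cell is F#4, G#4, A4.
Carrying that up a 2nd forward: B4 → C#5 → D#5.

D#5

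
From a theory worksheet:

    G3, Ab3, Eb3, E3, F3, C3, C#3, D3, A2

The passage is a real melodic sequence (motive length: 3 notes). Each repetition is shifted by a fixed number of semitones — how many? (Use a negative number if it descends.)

-3

Taking 3-note groups, the heads are G3, E3, C#3: the pattern moves down a 3rd.
Counting half-steps from G3 to E3: -3.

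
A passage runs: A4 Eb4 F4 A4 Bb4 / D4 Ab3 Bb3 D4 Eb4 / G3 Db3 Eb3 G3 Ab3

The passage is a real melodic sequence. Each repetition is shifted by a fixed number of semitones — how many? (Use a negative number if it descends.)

-7

With a 5-note motive the entries are A4, D4, G3, each down a 5th from the previous.
A4 to D4 spans -7 semitones.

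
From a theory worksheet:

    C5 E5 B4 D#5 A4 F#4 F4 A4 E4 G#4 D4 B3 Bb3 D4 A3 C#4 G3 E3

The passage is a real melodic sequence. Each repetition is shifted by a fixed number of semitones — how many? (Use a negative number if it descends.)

-7

The 6-note cells begin on C5, F4, Bb3 — each down a 5th from the last.
C5 to F4 spans -7 semitones.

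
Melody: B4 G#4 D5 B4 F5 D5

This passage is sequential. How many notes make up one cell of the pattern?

2

Try groups of 2 (3 cells in 6 notes):
B4 G#4 | D5 B4 | F5 D5
That's a consistent up a 3rd shift per cell, and no other grouping gives one.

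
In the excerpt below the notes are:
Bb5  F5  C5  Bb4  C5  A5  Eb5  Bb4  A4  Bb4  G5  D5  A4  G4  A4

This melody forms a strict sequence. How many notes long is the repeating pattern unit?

5

There are 15 notes; a 5-note unit gives 3 cells:
Bb5 F5 C5 Bb4 C5 | A5 Eb5 Bb4 A4 Bb4 | G5 D5 A4 G4 A4
Every group is a transposition down a 2nd of the one before; no shorter unit works.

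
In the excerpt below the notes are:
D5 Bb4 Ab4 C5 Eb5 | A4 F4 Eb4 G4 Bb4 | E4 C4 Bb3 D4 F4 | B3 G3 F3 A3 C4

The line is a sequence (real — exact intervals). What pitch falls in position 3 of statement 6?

The unit is 5 notes. Position-3 pitches of the 4 shown cells: Ab4, Eb4, Bb3, F3.
Each moves down a 4th. Continuing: C3 → G2.

G2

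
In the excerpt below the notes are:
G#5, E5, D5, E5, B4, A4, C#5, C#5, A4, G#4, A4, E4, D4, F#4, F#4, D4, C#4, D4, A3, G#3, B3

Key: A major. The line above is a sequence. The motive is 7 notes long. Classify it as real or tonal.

tonal

Every note is diatonic to A major.
Cell 1 has -2 semitones from note 2 to 3, but cell 2 has -1 — the interval quality changes while the contour stays the same, which is the hallmark of a tonal sequence.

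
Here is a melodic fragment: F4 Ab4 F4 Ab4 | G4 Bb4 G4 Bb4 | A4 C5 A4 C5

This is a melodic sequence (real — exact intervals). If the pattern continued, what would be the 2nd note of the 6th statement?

F#5

Grouping in 4s, the 2nd note of each cell is Ab4, Bb4, C5.
Carrying that up a 2nd forward: D5 → E5 → F#5.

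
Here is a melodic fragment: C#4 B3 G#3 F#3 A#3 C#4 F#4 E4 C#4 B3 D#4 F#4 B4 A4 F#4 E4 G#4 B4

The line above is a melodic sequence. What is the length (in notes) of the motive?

Try groups of 6 (3 cells in 18 notes):
C#4 B3 G#3 F#3 A#3 C#4 | F#4 E4 C#4 B3 D#4 F#4 | B4 A4 F#4 E4 G#4 B4
That's a consistent up a 4th shift per cell, and no other grouping gives one.

6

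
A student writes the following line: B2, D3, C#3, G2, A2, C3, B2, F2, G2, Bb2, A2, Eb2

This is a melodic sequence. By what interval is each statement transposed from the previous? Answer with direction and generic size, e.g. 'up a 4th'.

The 4-note cells begin on B2, A2, G2 — each down a 2nd from the last.
From B2 to A2: down a 2nd.

down a 2nd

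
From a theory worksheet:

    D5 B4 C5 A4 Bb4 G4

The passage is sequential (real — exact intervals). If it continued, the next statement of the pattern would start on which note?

Ab4

Taking 2-note groups, the heads are D5, C5, Bb4: the pattern moves down a 2nd.
The next head, down a 2nd from Bb4, is Ab4.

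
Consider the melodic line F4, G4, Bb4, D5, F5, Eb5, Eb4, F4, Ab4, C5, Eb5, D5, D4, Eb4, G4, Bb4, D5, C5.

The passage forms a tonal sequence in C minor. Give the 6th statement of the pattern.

Ab3 Bb3 D4 F4 Ab4 G4

Taking 6-note groups, the heads are F4, Eb4, D4: the pattern moves down a 2nd.
Extending down a 2nd: C4 → Bb3 → Ab3.
From Ab3 the diatonic shape gives Ab3 Bb3 D4 F4 Ab4 G4.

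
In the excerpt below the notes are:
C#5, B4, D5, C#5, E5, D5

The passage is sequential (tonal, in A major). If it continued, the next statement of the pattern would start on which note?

Taking 2-note groups, the heads are C#5, D5, E5: the pattern moves up a 2nd.
One more step up a 2nd gives F#5.

F#5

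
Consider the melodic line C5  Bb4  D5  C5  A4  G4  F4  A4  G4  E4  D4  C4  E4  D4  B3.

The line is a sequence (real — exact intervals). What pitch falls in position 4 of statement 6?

The unit is 5 notes. Position-4 pitches of the 3 shown cells: C5, G4, D4.
Each moves down a 4th. Continuing: A3 → E3 → B2.

B2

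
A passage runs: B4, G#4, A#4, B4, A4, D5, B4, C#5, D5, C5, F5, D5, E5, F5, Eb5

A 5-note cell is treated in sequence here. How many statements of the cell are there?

15 notes in groups of 5 gives 15/5 = 3 statements.
Starts: B4, D5, F5 — each up a 3rd.

3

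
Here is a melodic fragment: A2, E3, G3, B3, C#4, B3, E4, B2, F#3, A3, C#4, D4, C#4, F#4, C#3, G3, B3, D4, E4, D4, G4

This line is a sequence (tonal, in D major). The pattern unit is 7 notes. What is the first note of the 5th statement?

Unit = 7 notes; the statements start on A2, B2, C#3, moving up a 2nd each time.
Continuing: D3 → E3. Statement 5 starts on E3.

E3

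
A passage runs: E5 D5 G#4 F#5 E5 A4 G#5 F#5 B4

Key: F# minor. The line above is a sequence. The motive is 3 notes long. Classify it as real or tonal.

Every note is diatonic to F# minor.
Cell 1 has -6 semitones from note 2 to 3, but cell 2 has -7 — the interval quality changes while the contour stays the same, which is the hallmark of a tonal sequence.

tonal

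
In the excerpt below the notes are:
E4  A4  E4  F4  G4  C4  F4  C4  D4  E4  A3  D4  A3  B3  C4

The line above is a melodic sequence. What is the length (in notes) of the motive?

5

Try groups of 5 (3 cells in 15 notes):
E4 A4 E4 F4 G4 | C4 F4 C4 D4 E4 | A3 D4 A3 B3 C4
Every group is a transposition down a 3rd of the one before; no shorter unit works.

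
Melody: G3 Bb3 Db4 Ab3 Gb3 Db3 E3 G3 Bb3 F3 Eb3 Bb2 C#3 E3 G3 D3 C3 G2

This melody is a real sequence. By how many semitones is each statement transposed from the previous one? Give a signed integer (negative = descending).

-3

With a 6-note motive the entries are G3, E3, C#3, each down a 3rd from the previous.
G3→E3 is 52 − 55 = -3 semitones.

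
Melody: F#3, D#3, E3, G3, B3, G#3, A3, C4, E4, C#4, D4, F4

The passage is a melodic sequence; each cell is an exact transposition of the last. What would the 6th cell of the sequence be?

Taking 4-note groups, the heads are F#3, B3, E4: the pattern moves up a 4th.
Carrying on: A4 → D5 → G5.
Statement 6 starts on G5 and keeps the same exact contour: G5 E5 F5 Ab5.

G5 E5 F5 Ab5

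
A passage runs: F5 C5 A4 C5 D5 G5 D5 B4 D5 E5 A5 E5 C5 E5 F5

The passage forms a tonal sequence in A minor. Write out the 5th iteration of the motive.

C6 G5 E5 G5 A5

Unit = 5 notes; the statements start on F5, G5, A5, moving up a 2nd each time.
Extending up a 2nd: B5 → C6.
So cell 5 is C6 G5 E5 G5 A5.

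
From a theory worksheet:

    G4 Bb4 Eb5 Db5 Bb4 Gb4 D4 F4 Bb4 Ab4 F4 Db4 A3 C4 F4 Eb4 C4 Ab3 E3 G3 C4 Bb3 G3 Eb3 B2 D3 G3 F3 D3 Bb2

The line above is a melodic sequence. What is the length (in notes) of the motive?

6

There are 30 notes; a 6-note unit gives 5 cells:
G4 Bb4 Eb5 Db5 Bb4 Gb4 | D4 F4 Bb4 Ab4 F4 Db4 | A3 C4 F4 Eb4 C4 Ab3 | E3 G3 C4 Bb3 G3 Eb3 | B2 D3 G3 F3 D3 Bb2
Each cell is the previous one down a 4th — so the unit is 6 notes.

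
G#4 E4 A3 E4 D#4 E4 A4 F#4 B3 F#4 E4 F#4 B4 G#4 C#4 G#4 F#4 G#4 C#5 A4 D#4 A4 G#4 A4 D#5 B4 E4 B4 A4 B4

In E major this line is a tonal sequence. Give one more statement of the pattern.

Unit = 6 notes; the statements start on G#4, A4, B4, C#5, D#5, moving up a 2nd each time.
So cell 6 is E5 C#5 F#4 C#5 B4 C#5.

E5 C#5 F#4 C#5 B4 C#5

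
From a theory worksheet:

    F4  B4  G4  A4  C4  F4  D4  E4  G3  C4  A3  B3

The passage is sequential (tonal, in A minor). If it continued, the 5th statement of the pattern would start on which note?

Unit = 4 notes; the statements start on F4, C4, G3, moving down a 4th each time.
Extending the heads down a 4th: D3 → A2.

A2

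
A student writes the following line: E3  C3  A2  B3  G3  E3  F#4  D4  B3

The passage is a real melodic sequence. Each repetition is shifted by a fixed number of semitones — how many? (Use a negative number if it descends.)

7

With a 3-note motive the entries are E3, B3, F#4, each up a 5th from the previous.
Counting half-steps from E3 to B3: 7.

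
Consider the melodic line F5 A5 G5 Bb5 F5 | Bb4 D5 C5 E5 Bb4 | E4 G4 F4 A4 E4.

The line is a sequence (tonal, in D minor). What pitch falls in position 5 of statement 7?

With 5-note cells, note 5 of each statement runs F5, Bb4, E4.
Extending down a 5th: A3 → D3 → G2 → C2.

C2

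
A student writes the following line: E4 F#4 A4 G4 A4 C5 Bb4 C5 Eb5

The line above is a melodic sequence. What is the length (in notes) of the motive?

There are 9 notes; a 3-note unit gives 3 cells:
E4 F#4 A4 | G4 A4 C5 | Bb4 C5 Eb5
That's a consistent up a 3rd shift per cell, and no other grouping gives one.

3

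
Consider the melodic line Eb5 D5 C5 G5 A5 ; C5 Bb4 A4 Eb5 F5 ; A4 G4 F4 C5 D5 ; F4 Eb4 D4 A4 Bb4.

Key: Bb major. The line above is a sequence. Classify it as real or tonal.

tonal

Every note is diatonic to Bb major.
Cell 1 has -1 semitones from note 1 to 2, but cell 2 has -2 — the interval quality changes while the contour stays the same, which is the hallmark of a tonal sequence.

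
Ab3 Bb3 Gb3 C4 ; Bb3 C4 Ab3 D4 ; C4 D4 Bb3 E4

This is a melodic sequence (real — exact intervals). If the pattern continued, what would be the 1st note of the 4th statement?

The unit is 4 notes. Position-1 pitches of the 3 shown cells: Ab3, Bb3, C4.
From C4, up a 2nd gives D4.

D4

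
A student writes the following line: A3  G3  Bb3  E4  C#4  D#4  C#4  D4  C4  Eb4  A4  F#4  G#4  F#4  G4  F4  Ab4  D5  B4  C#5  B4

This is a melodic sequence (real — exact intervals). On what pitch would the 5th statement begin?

Taking 7-note groups, the heads are A3, D4, G4: the pattern moves up a 4th.
Continuing: C5 → F5. Statement 5 starts on F5.

F5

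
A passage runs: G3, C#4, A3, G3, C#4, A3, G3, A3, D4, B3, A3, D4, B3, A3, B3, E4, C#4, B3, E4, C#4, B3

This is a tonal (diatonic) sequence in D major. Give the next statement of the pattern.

C#4 F#4 D4 C#4 F#4 D4 C#4

Taking 7-note groups, the heads are G3, A3, B3: the pattern moves up a 2nd.
From C#4 the diatonic shape gives C#4 F#4 D4 C#4 F#4 D4 C#4.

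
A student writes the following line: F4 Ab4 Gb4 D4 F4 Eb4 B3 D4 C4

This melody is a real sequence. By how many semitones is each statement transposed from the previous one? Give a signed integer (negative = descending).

Taking 3-note groups, the heads are F4, D4, B3: the pattern moves down a 3rd.
Counting half-steps from F4 to D4: -3.

-3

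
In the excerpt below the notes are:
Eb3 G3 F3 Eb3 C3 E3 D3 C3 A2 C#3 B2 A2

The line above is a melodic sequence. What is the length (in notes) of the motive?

4

There are 12 notes; a 4-note unit gives 3 cells:
Eb3 G3 F3 Eb3 | C3 E3 D3 C3 | A2 C#3 B2 A2
Every group is a transposition down a 3rd of the one before; no shorter unit works.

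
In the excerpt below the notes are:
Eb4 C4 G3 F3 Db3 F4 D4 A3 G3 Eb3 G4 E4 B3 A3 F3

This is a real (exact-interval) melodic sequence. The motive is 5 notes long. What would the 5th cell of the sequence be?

B4 G#4 D#4 C#4 A3

Unit = 5 notes; the statements start on Eb4, F4, G4, moving up a 2nd each time.
Continuing the starts: A4 → B4.
From B4 the exact shape gives B4 G#4 D#4 C#4 A3.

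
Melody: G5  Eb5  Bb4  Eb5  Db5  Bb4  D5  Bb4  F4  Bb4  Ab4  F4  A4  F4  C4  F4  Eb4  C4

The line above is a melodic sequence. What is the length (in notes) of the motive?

6

18 notes total. Splitting into 3 groups of 6:
G5 Eb5 Bb4 Eb5 Db5 Bb4 | D5 Bb4 F4 Bb4 Ab4 F4 | A4 F4 C4 F4 Eb4 C4
Every group is a transposition down a 4th of the one before; no shorter unit works.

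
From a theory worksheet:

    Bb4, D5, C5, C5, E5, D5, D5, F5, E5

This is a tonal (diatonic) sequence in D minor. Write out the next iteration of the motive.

Taking 3-note groups, the heads are Bb4, C5, D5: the pattern moves up a 2nd.
So cell 4 is E5 G5 F5.

E5 G5 F5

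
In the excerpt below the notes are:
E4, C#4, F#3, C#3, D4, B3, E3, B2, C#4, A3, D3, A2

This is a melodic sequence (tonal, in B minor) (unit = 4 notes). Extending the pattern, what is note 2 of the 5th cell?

F#3

With 4-note cells, note 2 of each statement runs C#4, B3, A3.
Carrying that down a 2nd forward: G3 → F#3.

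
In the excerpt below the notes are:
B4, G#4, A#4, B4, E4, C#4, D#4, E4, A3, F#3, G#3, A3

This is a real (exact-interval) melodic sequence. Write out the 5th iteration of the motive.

G2 E2 F#2 G2

Unit = 4 notes; the statements start on B4, E4, A3, moving down a 5th each time.
Continuing the starts: D3 → G2.
Statement 5 starts on G2 and keeps the same exact contour: G2 E2 F#2 G2.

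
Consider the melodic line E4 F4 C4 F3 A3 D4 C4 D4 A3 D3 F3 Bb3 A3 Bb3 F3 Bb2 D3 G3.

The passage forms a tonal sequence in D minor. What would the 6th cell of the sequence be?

Bb2 C3 G2 C2 E2 A2

Unit = 6 notes; the statements start on E4, C4, A3, moving down a 3rd each time.
Extending down a 3rd: F3 → D3 → Bb2.
So cell 6 is Bb2 C3 G2 C2 E2 A2.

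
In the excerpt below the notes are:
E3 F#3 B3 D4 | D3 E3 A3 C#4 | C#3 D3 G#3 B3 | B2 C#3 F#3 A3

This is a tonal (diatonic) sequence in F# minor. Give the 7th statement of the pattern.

Unit = 4 notes; the statements start on E3, D3, C#3, B2, moving down a 2nd each time.
Continuing the starts: A2 → G#2 → F#2.
So cell 7 is F#2 G#2 C#3 E3.

F#2 G#2 C#3 E3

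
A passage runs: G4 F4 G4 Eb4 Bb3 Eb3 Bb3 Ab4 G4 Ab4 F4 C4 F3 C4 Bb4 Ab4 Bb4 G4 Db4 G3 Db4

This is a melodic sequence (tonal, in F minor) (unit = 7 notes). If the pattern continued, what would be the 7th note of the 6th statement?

With 7-note cells, note 7 of each statement runs Bb3, C4, Db4.
Carrying that up a 2nd forward: Eb4 → F4 → G4.

G4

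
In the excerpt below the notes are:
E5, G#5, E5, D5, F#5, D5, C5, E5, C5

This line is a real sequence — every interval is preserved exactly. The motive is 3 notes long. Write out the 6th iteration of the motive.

The 3-note cells begin on E5, D5, C5 — each down a 2nd from the last.
Continuing the starts: Bb4 → Ab4 → Gb4.
From Gb4 the exact shape gives Gb4 Bb4 Gb4.

Gb4 Bb4 Gb4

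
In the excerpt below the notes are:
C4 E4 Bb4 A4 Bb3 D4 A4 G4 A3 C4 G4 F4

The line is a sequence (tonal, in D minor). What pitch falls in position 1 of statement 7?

D3

With 4-note cells, note 1 of each statement runs C4, Bb3, A3.
Each moves down a 2nd. Continuing: G3 → F3 → E3 → D3.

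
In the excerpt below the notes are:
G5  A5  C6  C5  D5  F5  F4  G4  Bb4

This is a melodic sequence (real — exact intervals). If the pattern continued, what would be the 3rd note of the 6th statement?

Db3

Grouping in 3s, the 3rd note of each cell is C6, F5, Bb4.
Extending down a 5th: Eb4 → Ab3 → Db3.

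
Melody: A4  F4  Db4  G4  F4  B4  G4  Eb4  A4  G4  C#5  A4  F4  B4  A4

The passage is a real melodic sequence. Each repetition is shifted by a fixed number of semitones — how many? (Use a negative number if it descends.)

Taking 5-note groups, the heads are A4, B4, C#5: the pattern moves up a 2nd.
A4→B4 is 71 − 69 = 2 semitones.

2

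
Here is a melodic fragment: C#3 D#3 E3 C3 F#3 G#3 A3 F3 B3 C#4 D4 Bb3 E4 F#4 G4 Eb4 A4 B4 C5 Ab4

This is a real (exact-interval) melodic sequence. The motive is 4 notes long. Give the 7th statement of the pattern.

G5 A5 Bb5 Gb5

Unit = 4 notes; the statements start on C#3, F#3, B3, E4, A4, moving up a 4th each time.
Continuing the starts: D5 → G5.
Statement 7 starts on G5 and keeps the same exact contour: G5 A5 Bb5 Gb5.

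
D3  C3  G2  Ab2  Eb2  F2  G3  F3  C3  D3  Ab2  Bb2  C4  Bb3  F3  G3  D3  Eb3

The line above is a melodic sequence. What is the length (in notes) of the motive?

6

18 notes total. Splitting into 3 groups of 6:
D3 C3 G2 Ab2 Eb2 F2 | G3 F3 C3 D3 Ab2 Bb2 | C4 Bb3 F3 G3 D3 Eb3
Every group is a transposition up a 4th of the one before; no shorter unit works.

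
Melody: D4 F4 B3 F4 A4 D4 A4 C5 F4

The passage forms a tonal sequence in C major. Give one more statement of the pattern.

C5 E5 A4

Unit = 3 notes; the statements start on D4, F4, A4, moving up a 3rd each time.
Statement 4 starts on C5 and keeps the same diatonic contour: C5 E5 A4.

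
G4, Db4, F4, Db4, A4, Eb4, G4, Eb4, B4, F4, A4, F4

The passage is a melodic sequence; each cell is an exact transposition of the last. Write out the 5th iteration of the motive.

Unit = 4 notes; the statements start on G4, A4, B4, moving up a 2nd each time.
Carrying on: C#5 → D#5.
Statement 5 starts on D#5 and keeps the same exact contour: D#5 A4 C#5 A4.

D#5 A4 C#5 A4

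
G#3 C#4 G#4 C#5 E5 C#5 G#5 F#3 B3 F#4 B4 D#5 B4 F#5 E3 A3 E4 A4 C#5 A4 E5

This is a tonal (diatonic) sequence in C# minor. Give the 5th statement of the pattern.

C#3 F#3 C#4 F#4 A4 F#4 C#5

With a 7-note motive the entries are G#3, F#3, E3, each down a 2nd from the previous.
Extending down a 2nd: D#3 → C#3.
Statement 5 starts on C#3 and keeps the same diatonic contour: C#3 F#3 C#4 F#4 A4 F#4 C#5.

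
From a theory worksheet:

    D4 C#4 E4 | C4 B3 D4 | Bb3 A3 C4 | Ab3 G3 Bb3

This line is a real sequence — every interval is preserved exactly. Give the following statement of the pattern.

Gb3 F3 Ab3

The 3-note cells begin on D4, C4, Bb3, Ab3 — each down a 2nd from the last.
From Gb3 the exact shape gives Gb3 F3 Ab3.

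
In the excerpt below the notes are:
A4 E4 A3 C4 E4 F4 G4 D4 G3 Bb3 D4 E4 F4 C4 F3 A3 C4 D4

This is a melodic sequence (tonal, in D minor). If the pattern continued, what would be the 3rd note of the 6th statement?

Grouping in 6s, the 3rd note of each cell is A3, G3, F3.
Extending down a 2nd: E3 → D3 → C3.

C3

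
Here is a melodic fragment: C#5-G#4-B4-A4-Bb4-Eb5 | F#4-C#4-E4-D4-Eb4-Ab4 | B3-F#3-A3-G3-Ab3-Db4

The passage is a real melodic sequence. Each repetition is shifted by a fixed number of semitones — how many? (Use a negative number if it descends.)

-7

Unit = 6 notes; the statements start on C#5, F#4, B3, moving down a 5th each time.
C#5→F#4 is 66 − 73 = -7 semitones.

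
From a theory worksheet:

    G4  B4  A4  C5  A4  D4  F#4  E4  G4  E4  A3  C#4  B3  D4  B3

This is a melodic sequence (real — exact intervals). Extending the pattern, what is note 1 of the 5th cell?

B2

Grouping in 5s, the 1st note of each cell is G4, D4, A3.
Each moves down a 4th. Continuing: E3 → B2.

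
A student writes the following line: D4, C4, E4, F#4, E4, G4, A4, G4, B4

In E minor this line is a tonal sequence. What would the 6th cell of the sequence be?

Unit = 3 notes; the statements start on D4, F#4, A4, moving up a 3rd each time.
Continuing the starts: C5 → E5 → G5.
From G5 the diatonic shape gives G5 F#5 A5.

G5 F#5 A5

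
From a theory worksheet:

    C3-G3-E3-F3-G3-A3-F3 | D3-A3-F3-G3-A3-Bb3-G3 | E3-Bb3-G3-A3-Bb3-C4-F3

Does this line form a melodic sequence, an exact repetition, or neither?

neither

Note 7 of cell 3 is F3; if this were a sequence it would be A3. No unit length gives a consistent transposition pattern.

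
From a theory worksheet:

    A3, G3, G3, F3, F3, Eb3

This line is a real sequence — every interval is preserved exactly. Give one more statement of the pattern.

Unit = 2 notes; the statements start on A3, G3, F3, moving down a 2nd each time.
From Eb3 the exact shape gives Eb3 Db3.

Eb3 Db3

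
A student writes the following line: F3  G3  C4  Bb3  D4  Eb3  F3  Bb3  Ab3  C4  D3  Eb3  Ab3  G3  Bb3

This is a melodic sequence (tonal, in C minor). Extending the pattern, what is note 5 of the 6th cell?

Grouping in 5s, the 5th note of each cell is D4, C4, Bb3.
Carrying that down a 2nd forward: Ab3 → G3 → F3.

F3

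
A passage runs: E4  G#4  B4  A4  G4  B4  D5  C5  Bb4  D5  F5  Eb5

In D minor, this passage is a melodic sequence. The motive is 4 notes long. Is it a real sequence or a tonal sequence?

Each cell has the same semitone pattern (4, 3, -2) — intervals are preserved exactly.
And G#4 lies outside D minor, so the sequence is real rather than tonal.

real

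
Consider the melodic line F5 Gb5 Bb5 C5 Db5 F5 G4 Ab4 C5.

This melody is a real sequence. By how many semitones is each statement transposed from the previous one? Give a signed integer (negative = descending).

-5

Taking 3-note groups, the heads are F5, C5, G4: the pattern moves down a 4th.
F5 to C5 spans -5 semitones.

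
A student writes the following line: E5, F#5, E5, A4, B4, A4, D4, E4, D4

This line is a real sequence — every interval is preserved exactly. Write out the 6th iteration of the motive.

F2 G2 F2

Taking 3-note groups, the heads are E5, A4, D4: the pattern moves down a 5th.
Extending down a 5th: G3 → C3 → F2.
So cell 6 is F2 G2 F2.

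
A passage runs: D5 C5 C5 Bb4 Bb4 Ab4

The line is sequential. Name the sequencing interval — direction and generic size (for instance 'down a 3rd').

down a 2nd

Unit = 2 notes; the statements start on D5, C5, Bb4, moving down a 2nd each time.
From D5 to C5: down a 2nd.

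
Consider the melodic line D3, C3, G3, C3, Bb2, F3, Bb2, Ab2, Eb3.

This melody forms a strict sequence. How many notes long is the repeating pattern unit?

9 notes total. Splitting into 3 groups of 3:
D3 C3 G3 | C3 Bb2 F3 | Bb2 Ab2 Eb3
Each cell is the previous one down a 2nd — so the unit is 3 notes.

3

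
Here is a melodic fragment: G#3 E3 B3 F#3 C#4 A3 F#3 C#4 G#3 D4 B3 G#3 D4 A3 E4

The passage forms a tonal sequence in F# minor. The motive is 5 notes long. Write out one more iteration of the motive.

The 5-note cells begin on G#3, A3, B3 — each up a 2nd from the last.
Statement 4 starts on C#4 and keeps the same diatonic contour: C#4 A3 E4 B3 F#4.

C#4 A3 E4 B3 F#4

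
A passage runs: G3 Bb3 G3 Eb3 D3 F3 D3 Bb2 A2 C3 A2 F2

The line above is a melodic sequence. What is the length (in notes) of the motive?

There are 12 notes; a 4-note unit gives 3 cells:
G3 Bb3 G3 Eb3 | D3 F3 D3 Bb2 | A2 C3 A2 F2
Every group is a transposition down a 4th of the one before; no shorter unit works.

4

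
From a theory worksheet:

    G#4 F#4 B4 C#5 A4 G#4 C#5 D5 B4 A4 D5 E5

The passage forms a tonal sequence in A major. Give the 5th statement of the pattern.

D5 C#5 F#5 G#5

Unit = 4 notes; the statements start on G#4, A4, B4, moving up a 2nd each time.
Continuing the starts: C#5 → D5.
Statement 5 starts on D5 and keeps the same diatonic contour: D5 C#5 F#5 G#5.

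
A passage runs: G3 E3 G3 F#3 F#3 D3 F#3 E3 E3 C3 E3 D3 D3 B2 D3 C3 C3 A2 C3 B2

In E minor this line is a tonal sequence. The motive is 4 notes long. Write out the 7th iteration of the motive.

A2 F#2 A2 G2

With a 4-note motive the entries are G3, F#3, E3, D3, C3, each down a 2nd from the previous.
Continuing the starts: B2 → A2.
From A2 the diatonic shape gives A2 F#2 A2 G2.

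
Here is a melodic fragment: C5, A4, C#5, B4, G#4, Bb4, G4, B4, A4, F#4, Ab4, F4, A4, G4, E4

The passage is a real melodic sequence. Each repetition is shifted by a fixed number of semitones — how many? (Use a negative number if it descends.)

-2

Taking 5-note groups, the heads are C5, Bb4, Ab4: the pattern moves down a 2nd.
C5 to Bb4 spans -2 semitones.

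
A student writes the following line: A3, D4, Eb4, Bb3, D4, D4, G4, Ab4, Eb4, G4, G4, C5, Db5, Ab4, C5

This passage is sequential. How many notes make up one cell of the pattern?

15 notes total. Splitting into 3 groups of 5:
A3 D4 Eb4 Bb3 D4 | D4 G4 Ab4 Eb4 G4 | G4 C5 Db5 Ab4 C5
Each cell is the previous one up a 4th — so the unit is 5 notes.

5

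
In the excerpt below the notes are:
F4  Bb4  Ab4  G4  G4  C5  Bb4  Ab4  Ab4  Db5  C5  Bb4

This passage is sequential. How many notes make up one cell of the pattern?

12 notes total. Splitting into 3 groups of 4:
F4 Bb4 Ab4 G4 | G4 C5 Bb4 Ab4 | Ab4 Db5 C5 Bb4
Each cell is the previous one up a 2nd — so the unit is 4 notes.

4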